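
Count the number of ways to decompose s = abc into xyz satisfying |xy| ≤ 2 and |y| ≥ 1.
3

For s = 'abc' with pumping length p = 2:

Constraints: |xy| ≤ 2, |y| > 0

Valid decompositions (|xy| ≤ p, |y| ≥ 1):
  • x='', y='a', z='bc'
  • x='a', y='b', z='c'
  • x='', y='ab', z='c'

Total count: 3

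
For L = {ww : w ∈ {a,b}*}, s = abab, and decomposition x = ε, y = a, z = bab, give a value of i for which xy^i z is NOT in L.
i = 3

xy³z = ε · aaa · bab = aaabab; aaabab has length 6; its halves are aaa and bab, which differ, so it is not in L.
(Other choices also work, e.g. i = 0, 2; only i = 1 is guaranteed to stay in L since xy¹z = s.)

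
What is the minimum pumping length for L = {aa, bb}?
p = 3

For a finite language L, the pumping lemma holds vacuously if p > max|s| for s ∈ L.

The longest string in L = {aa, bb} has length 2.
If p = 3, then no string s ∈ L has |s| ≥ p, so the condition is vacuously true.

The minimum pumping length is p = 3.

Why no smaller p works: for any p ≤ 2, the longest string s ∈ L has |s| = 2 ≥ p, so it would
have to be pumpable; but pumping up (i = 2, 3, ...) produces ever longer strings, which cannot all lie in the
finite language L. So the pumping property fails for every p ≤ 2.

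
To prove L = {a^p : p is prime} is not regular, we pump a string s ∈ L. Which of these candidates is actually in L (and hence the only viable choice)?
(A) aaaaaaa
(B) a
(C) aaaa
(A) aaaaaaa

The pumping lemma is applied to a string s that lies in L, so first check membership of each option:
- (A) aaaaaaa has length 7, which is prime, so it is in L ✓
- (B) a has length 1, which is not prime, so it is not in L ✗
- (C) aaaa has length 4 = 2 × 2, which is not prime, so it is not in L ✗

Only (A) aaaaaaa is in L, so it is the only candidate that could play the role of s.
(In a complete proof one picks s in terms of the pumping length p so that |s| ≥ p is guaranteed; a fixed string like aaaaaaa illustrates the shape of such an s.)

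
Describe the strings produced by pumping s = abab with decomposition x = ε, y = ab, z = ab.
{xy^i z : i ≥ 0} = {(ab)^(i+1) : i ≥ 0} = {ab, abab, ababab, ...}

With x = ε, y = ab, z = ab: Pumping 'ab' gives strings of alternating a's and b's.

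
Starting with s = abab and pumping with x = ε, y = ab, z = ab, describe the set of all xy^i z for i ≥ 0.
{xy^i z : i ≥ 0} = {(ab)^(i+1) : i ≥ 0} = {ab, abab, ababab, ...}

With x = ε, y = ab, z = ab: Pumping 'ab' gives strings of alternating a's and b's.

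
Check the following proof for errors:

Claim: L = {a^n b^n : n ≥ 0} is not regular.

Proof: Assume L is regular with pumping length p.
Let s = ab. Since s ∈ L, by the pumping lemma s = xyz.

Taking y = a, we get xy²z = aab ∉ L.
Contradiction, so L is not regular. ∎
The proof is INCORRECT.

Error: The string s = ab may be shorter than p.
The pumping lemma only applies to strings with |s| ≥ p, and p is not under our control.
We must choose s in terms of p, e.g. s = a^p b^p, to ensure |s| ≥ p.
(The proof also fixes one particular y; a valid argument must handle every decomposition with |xy| ≤ p and |y| ≥ 1 — for s = a^p b^p this forces y = a^k, and then xy²z = a^(p+k) b^p ∉ L.)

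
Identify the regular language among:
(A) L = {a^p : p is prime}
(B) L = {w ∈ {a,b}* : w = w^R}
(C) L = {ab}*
(C) {ab}*

(C) L = {ab}* is regular.

This can be recognized by a finite automaton (DFA/NFA).
Regular expressions like {ab}* define regular languages.

The other choices are not regular:
- {w ∈ {a,b}* : w = w^R}: After pumping, the string is no longer symmetric
- {a^p : p is prime}: After pumping, the length becomes composite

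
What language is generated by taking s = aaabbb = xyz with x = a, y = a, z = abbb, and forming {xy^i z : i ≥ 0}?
{xy^i z : i ≥ 0} = {a^(2+i) b^3 : i ≥ 0} = {aabbb, aaabbb, aaaabbb, ...}

With x = a, y = a, z = abbb: Starting with aaabbb and pumping the second 'a', we get strings with 2+i a's followed by 3 b's for i = 0, 1, 2, ...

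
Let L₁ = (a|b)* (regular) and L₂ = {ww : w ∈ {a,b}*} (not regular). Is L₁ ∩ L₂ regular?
No — L₁ ∩ L₂ is not regular.

(a|b)* is all strings over {a,b}, so L₁ ∩ L₂ = {ww : w ∈ {a,b}*} = L₂ itself, which is not regular (pump s = a^p b a^p b).

Note that the bare facts "L₁ regular, L₂ non-regular" do not settle the question by themselves: the closure of regular languages under ∪, ∩, complement and difference applies only when BOTH operands are regular. With a non-regular operand the result can come out regular or non-regular depending on the specific languages, so one has to work out L₁ ∩ L₂ for this particular pair, as above.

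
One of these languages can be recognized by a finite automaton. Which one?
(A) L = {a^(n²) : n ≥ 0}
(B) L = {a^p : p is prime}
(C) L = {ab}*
(C) {ab}*

(C) L = {ab}* is regular.

This can be recognized by a finite automaton (DFA/NFA).
Regular expressions like {ab}* define regular languages.

The other choices are not regular:
- {a^(n²) : n ≥ 0}: After pumping, length is no longer a perfect square
- {a^p : p is prime}: After pumping, the length becomes composite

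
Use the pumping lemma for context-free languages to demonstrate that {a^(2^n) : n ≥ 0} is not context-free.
Assume for contradiction that L is context-free, and let p ≥ 1 be the pumping length given by the pumping lemma for CFLs.
Choose s = a^(2^p). Then s ∈ L and |s| = 2^p ≥ p.
By the CFL pumping lemma, s = uvxyz for some u, v, x, y, z with |vxy| ≤ p, |vy| ≥ 1, and uv^i xy^i z ∈ L for every i ≥ 0.
All symbols are a's, so only lengths matter: let k = |vy|, with 1 ≤ k ≤ |vxy| ≤ p < 2^p.

Take i = 2: |uv²xy²z| = 2^p + k, and 2^p < 2^p + k < 2^p + 2^p = 2^(p+1).
So the length lies strictly between consecutive powers of two and is not a power of 2; uv²xy²z ∉ L.

This contradicts the CFL pumping lemma, which requires uv^i xy^i z ∈ L for all i ≥ 0.
Hence L = {a^(2^n) : n ≥ 0} is not context-free. ∎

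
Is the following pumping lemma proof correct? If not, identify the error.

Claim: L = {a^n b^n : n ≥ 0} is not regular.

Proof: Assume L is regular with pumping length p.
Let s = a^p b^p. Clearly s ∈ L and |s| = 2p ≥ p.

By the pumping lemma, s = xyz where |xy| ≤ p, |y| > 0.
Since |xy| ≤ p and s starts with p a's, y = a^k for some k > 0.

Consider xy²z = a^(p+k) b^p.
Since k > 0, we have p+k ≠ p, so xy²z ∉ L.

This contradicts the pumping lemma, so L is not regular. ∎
The proof is correct.

This proof is valid because:
1. The string s = a^p b^p is correctly in L
2. The decomposition analysis is correct: y must consist only of a's
3. The contradiction is valid: pumping increases a's but not b's
4. The conclusion follows logically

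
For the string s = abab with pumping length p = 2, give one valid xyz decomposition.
x = '', y = 'a', z = 'bab'

For s = abab and p = 2, one valid decomposition is:
- x = '' (length 0)
- y = 'a' (length 1)
- z = 'bab' (length 3)

Verification:
- xyz = '' + 'a' + 'bab' = abab ✓
- |xy| = 1 ≤ 2 ✓
- |y| = 1 > 0 ✓

All pumping lemma constraints are satisfied.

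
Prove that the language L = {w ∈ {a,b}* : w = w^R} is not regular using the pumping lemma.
Assume for contradiction that L is regular, and let p ≥ 1 be the pumping length given by the pumping lemma.
Choose s = a^p b a^p. Then s ∈ L (it reads the same in both directions) and |s| = 2p + 1 ≥ p.
By the pumping lemma, s = xyz for some x, y, z with |xy| ≤ p, |y| ≥ 1, and xy^i z ∈ L for every i ≥ 0.
Since |xy| ≤ p and the first p symbols of s are all a's, y = a^k for some k with 1 ≤ k ≤ p.

Take i = 0: xy⁰z = a^(p − k) b a^p.
Its reversal is a^p b a^(p − k). These differ because the block of a's before the unique b has length p − k in one and p in the other, and p − k ≠ p since k ≥ 1. So xy⁰z is not a palindrome, i.e. xy⁰z ∉ L.

This contradicts the pumping lemma, which requires xy^i z ∈ L for all i ≥ 0.
Hence L = {w ∈ {a,b}* : w = w^R} is not regular. ∎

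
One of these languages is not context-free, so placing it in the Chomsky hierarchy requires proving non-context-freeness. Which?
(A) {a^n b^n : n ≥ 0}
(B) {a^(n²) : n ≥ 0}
(B) {a^(n²) : n ≥ 0}

(B) {a^(n²) : n ≥ 0} requires the CFL pumping lemma.

- {a^n b^n : n ≥ 0} is context-free (but not regular)
  • Can be shown non-regular with the regular pumping lemma
  • After pumping, the number of a's and b's become unequal

- {a^(n²) : n ≥ 0} is NOT context-free
  • Requires the CFL pumping lemma to prove
  • Gaps between squares grow unboundedly

The CFL pumping lemma is "stronger" in that it can prove non-membership
in the larger class of context-free languages.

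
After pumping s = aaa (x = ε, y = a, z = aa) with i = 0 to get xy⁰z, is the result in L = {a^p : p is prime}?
Yes

xy⁰z = ε · ε · aa = aa.
aa has length 2, which is prime, so it is in L.
(A single pumped string landing in L is not a contradiction by itself; a non-regularity proof needs some i for which xy^i z ∉ L, for every admissible decomposition.)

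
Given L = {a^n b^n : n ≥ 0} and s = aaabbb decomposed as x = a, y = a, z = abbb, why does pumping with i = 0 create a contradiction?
xy⁰z = aabbb ∉ L

Pumping with i = 0 replaces y = a by y⁰ = ε:
- Original: s = xyz = aaabbb; aaabbb = a^3 b^3 has equal counts (3 = 3), so it is in L
- Pumped: xy⁰z = a · ε · abbb = aabbb
- aabbb has 2 a's and 3 b's; 2 ≠ 3, so it is not in L

The pumping lemma would require xy⁰z ∈ L, so this decomposition yields a contradiction.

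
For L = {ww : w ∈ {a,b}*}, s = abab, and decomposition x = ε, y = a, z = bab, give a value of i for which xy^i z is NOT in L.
i = 0

xy⁰z = ε · ε · bab = bab; bab has odd length 3, so it cannot be written as ww and is not in L.
(Other choices also work, e.g. i = 2, 3; only i = 1 is guaranteed to stay in L since xy¹z = s.)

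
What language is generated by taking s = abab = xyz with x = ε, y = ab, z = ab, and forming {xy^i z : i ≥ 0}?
{xy^i z : i ≥ 0} = {(ab)^(i+1) : i ≥ 0} = {ab, abab, ababab, ...}

With x = ε, y = ab, z = ab: Pumping 'ab' gives strings of alternating a's and b's.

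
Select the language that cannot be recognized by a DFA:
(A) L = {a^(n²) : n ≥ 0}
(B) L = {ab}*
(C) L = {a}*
(A) {a^(n²) : n ≥ 0}

(A) L = {a^(n²) : n ≥ 0} is NOT regular.

The pumping lemma can be used to prove this:
After pumping, length is no longer a perfect square

The other languages are regular because they can be recognized by finite automata.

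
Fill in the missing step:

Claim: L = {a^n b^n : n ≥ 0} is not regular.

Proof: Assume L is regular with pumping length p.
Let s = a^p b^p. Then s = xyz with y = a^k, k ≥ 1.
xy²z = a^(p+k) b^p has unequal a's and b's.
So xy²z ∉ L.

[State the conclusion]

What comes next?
This contradicts the pumping lemma for regular languages,
which guarantees xy^i z ∈ L for all i ≥ 0.

Since our assumption that L is regular leads to a contradiction,
we conclude that L = {a^n b^n : n ≥ 0} is NOT regular. ∎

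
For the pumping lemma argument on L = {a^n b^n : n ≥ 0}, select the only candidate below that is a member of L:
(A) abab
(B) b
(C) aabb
(C) aabb

The pumping lemma is applied to a string s that lies in L, so first check membership of each option:
- (A) abab has an a after a b, so it is not of the form a^n b^n and is not in L ✗
- (B) b has 0 a's and 1 b's; 0 ≠ 1, so it is not in L ✗
- (C) aabb = a^2 b^2 has equal counts (2 = 2), so it is in L ✓

Only (C) aabb is in L, so it is the only candidate that could play the role of s.
(In a complete proof one picks s in terms of the pumping length p so that |s| ≥ p is guaranteed; a fixed string like aabb illustrates the shape of such an s.)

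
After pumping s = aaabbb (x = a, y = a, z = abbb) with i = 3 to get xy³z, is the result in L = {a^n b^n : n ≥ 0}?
No

xy³z = a · aaa · abbb = aaaaabbb.
aaaaabbb has 5 a's and 3 b's; 5 ≠ 3, so it is not in L.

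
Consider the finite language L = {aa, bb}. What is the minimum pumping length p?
p = 3

For a finite language L, the pumping lemma holds vacuously if p > max|s| for s ∈ L.

The longest string in L = {aa, bb} has length 2.
If p = 3, then no string s ∈ L has |s| ≥ p, so the condition is vacuously true.

The minimum pumping length is p = 3.

Why no smaller p works: for any p ≤ 2, the longest string s ∈ L has |s| = 2 ≥ p, so it would
have to be pumpable; but pumping up (i = 2, 3, ...) produces ever longer strings, which cannot all lie in the
finite language L. So the pumping property fails for every p ≤ 2.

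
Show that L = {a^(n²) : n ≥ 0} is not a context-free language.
Assume for contradiction that L is context-free, and let p ≥ 1 be the pumping length given by the pumping lemma for CFLs.
Choose s = a^(p²). Then s ∈ L and |s| = p² ≥ p.
By the CFL pumping lemma, s = uvxyz for some u, v, x, y, z with |vxy| ≤ p, |vy| ≥ 1, and uv^i xy^i z ∈ L for every i ≥ 0.
All symbols are a's, so only lengths matter: let k = |vy|, with 1 ≤ k ≤ |vxy| ≤ p.

Take i = 2: |uv²xy²z| = p² + k, and p² < p² + k ≤ p² + p < (p + 1)².
So the length lies strictly between consecutive squares and is not a perfect square; uv²xy²z ∉ L.

This contradicts the CFL pumping lemma, which requires uv^i xy^i z ∈ L for all i ≥ 0.
Hence L = {a^(n²) : n ≥ 0} is not context-free. ∎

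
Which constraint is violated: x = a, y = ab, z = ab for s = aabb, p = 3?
Violated: xyz = s

The decomposition x = a, y = ab, z = ab for s = aabb with p = 3
violates the constraint: xyz = s

xyz = 'a' + 'ab' + 'ab' = 'aabab' ≠ 'aabb' = s. The decomposition doesn't reconstruct s.

Pumping lemma constraints:
1. xyz = s (decomposition is valid)
2. |xy| ≤ p
3. |y| > 0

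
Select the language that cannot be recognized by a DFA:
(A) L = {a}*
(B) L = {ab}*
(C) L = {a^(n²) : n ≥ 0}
(C) {a^(n²) : n ≥ 0}

(C) L = {a^(n²) : n ≥ 0} is NOT regular.

The pumping lemma can be used to prove this:
After pumping, length is no longer a perfect square

The other languages are regular because they can be recognized by finite automata.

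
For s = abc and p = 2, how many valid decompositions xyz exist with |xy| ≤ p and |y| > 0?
3

For s = 'abc' with pumping length p = 2:

Constraints: |xy| ≤ 2, |y| > 0

Valid decompositions (|xy| ≤ p, |y| ≥ 1):
  • x='', y='a', z='bc'
  • x='a', y='b', z='c'
  • x='', y='ab', z='c'

Total count: 3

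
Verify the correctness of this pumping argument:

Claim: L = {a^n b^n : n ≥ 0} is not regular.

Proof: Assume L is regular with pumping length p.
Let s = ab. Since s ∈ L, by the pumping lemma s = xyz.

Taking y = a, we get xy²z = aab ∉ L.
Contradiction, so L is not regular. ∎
The proof is INCORRECT.

Error: The string s = ab may be shorter than p.
The pumping lemma only applies to strings with |s| ≥ p, and p is not under our control.
We must choose s in terms of p, e.g. s = a^p b^p, to ensure |s| ≥ p.
(The proof also fixes one particular y; a valid argument must handle every decomposition with |xy| ≤ p and |y| ≥ 1 — for s = a^p b^p this forces y = a^k, and then xy²z = a^(p+k) b^p ∉ L.)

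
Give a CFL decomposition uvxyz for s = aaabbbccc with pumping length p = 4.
u='aa', v='a', x='bb', y='b', z='ccc'

For s = aaabbbccc with pumping length p = 4:

One valid decomposition:
- u = 'aa'
- v = 'a'
- x = 'bb'
- y = 'b'
- z = 'ccc'

Verification:
- uvxyz = 'aa' + 'a' + 'bb' + 'b' + 'ccc' = aaabbbccc ✓
- |vxy| = |'abbb'| = 4 ≤ 4 ✓
- |vy| = |'ab'| = 2 > 0 ✓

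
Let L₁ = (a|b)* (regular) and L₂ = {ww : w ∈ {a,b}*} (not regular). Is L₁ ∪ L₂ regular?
Yes — L₁ ∪ L₂ is regular.

{ww} ⊆ (a|b)*, so L₁ ∪ L₂ = (a|b)*, which is regular.

Note that the bare facts "L₁ regular, L₂ non-regular" do not settle the question by themselves: the closure of regular languages under ∪, ∩, complement and difference applies only when BOTH operands are regular. With a non-regular operand the result can come out regular or non-regular depending on the specific languages, so one has to work out L₁ ∪ L₂ for this particular pair, as above.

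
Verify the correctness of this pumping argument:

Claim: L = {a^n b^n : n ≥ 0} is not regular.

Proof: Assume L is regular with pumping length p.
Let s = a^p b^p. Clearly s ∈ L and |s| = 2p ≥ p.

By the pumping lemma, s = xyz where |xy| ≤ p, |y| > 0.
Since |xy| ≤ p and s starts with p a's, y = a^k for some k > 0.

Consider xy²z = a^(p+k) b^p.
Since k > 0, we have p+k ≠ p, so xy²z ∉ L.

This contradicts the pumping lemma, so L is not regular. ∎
The proof is correct.

This proof is valid because:
1. The string s = a^p b^p is correctly in L
2. The decomposition analysis is correct: y must consist only of a's
3. The contradiction is valid: pumping increases a's but not b's
4. The conclusion follows logically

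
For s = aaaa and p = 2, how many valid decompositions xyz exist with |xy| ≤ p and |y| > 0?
3

For s = 'aaaa' with pumping length p = 2:

Constraints: |xy| ≤ 2, |y| > 0

Valid decompositions (|xy| ≤ p, |y| ≥ 1):
  • x='', y='a', z='aaa'
  • x='a', y='a', z='aa'
  • x='', y='aa', z='aa'

Total count: 3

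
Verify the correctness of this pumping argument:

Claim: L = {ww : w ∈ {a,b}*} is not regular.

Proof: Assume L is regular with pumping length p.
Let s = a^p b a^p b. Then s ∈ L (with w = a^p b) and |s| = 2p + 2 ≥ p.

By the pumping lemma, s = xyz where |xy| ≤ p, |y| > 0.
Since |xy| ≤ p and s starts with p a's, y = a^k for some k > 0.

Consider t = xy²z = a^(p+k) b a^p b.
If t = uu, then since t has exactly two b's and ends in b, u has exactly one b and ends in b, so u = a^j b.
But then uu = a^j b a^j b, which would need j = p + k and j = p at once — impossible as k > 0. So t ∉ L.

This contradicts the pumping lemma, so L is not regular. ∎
The proof is correct.

This proof is valid because:
1. s = a^p b a^p b is in L and is chosen in terms of p, so |s| ≥ p holds for every p
2. The decomposition analysis is correct: |xy| ≤ p forces y to lie inside the leading a's
3. The contradiction is valid: the argument shows a^(p+k) b a^p b cannot be split into two equal halves
4. The conclusion follows logically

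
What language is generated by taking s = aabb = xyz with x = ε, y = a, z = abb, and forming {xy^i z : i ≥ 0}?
{xy^i z : i ≥ 0} = {a^(i+1) b^2 : i ≥ 0} = {abb, aabb, aaabb, ...}

With x = ε, y = a, z = abb: Starting with aabb and pumping the first 'a' (z = abb keeps the second 'a'), we get strings with i+1 a's followed by 2 b's for i = 0, 1, 2, ...; note bb is not produced because z always contributes one a.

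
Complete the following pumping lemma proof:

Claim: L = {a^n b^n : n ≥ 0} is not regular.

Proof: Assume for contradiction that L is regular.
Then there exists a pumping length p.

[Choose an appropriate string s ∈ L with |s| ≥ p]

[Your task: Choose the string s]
s = a^p b^p

This string is in L (has equal a's and b's) and has length 2p ≥ p.
Any decomposition xyz with |xy| ≤ p means y consists only of a's,
so pumping will unbalance the counts.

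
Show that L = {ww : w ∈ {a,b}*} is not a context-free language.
Assume for contradiction that L is context-free, and let p ≥ 1 be the pumping length given by the pumping lemma for CFLs.
Choose s = a^p b^p a^p b^p. Then s ∈ L (take w = a^p b^p) and |s| = 4p ≥ p.
By the CFL pumping lemma, s = uvxyz for some u, v, x, y, z with |vxy| ≤ p, |vy| ≥ 1, and uv^i xy^i z ∈ L for every i ≥ 0.

Write s as four blocks A₁ B₁ A₂ B₂ with A₁ = A₂ = a^p and B₁ = B₂ = b^p. Since |vxy| ≤ p, the window vxy lies inside at most two adjacent blocks. Take i = 0 and let t = uxz, so |t| = 4p − |vy| with 1 ≤ |vy| ≤ p. If |t| is odd, t ∉ L immediately, so assume |vy| is even (hence |vy| ≥ 2) and |t|/2 = 2p − |vy|/2, which satisfies p ≤ |t|/2 ≤ 2p − 1.

Case 1 (vxy inside A₁B₁): t = a^(p−j) b^(p−l) a^p b^p with j + l = |vy|. The second half of t has length < 2p, so it is a suffix of the trailing a^p b^p and ends in b; the first half is a^(p−j) b^(p−l) a^((j+l)/2), which ends in a because (j+l)/2 ≥ 1. The halves differ, so t ∉ L.

Case 2 (vxy inside B₁A₂, straddling the middle): t = a^p b^(p−j) a^(p−l) b^p with j + l = |vy|. If t = ww, then w is a prefix of t of length ≥ p, so w begins with a^p; and w is a suffix of t of length ≥ p, so w ends with b^p. That forces |w| ≥ 2p, contradicting |w| = |t|/2 ≤ 2p − 1. So t ∉ L.

Case 3 (vxy inside A₂B₂): t = a^p b^p a^(p−j) b^(p−l) with j + l = |vy|. The first half of t is a prefix of a^p b^p, so it begins with a; the second half is b^((j+l)/2) a^(p−j) b^(p−l), which begins with b. The halves differ, so t ∉ L.

In every case uv⁰xy⁰z = uxz ∉ L.

This contradicts the CFL pumping lemma, which requires uv^i xy^i z ∈ L for all i ≥ 0.
Hence L = {ww : w ∈ {a,b}*} is not context-free. ∎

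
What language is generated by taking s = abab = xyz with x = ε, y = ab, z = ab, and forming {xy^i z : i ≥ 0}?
{xy^i z : i ≥ 0} = {(ab)^(i+1) : i ≥ 0} = {ab, abab, ababab, ...}

With x = ε, y = ab, z = ab: Pumping 'ab' gives strings of alternating a's and b's.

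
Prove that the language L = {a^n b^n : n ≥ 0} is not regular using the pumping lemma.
Assume for contradiction that L is regular, and let p ≥ 1 be the pumping length given by the pumping lemma.
Choose s = a^p b^p. Then s ∈ L and |s| = 2p ≥ p.
By the pumping lemma, s = xyz for some x, y, z with |xy| ≤ p, |y| ≥ 1, and xy^i z ∈ L for every i ≥ 0.
Since |xy| ≤ p and the first p symbols of s are all a's, we must have y = a^k for some k with 1 ≤ k ≤ p.

Take i = 2: xy²z = a^(p + k) b^p.
This string has p + k a's but p b's, and p + k > p because k ≥ 1. So xy²z ∉ L.

This contradicts the pumping lemma, which requires xy^i z ∈ L for all i ≥ 0.
Hence L = {a^n b^n : n ≥ 0} is not regular. ∎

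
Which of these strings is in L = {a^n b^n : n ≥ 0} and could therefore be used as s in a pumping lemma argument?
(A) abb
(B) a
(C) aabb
(C) aabb

The pumping lemma is applied to a string s that lies in L, so first check membership of each option:
- (A) abb has 1 a's and 2 b's; 1 ≠ 2, so it is not in L ✗
- (B) a has 1 a's and 0 b's; 1 ≠ 0, so it is not in L ✗
- (C) aabb = a^2 b^2 has equal counts (2 = 2), so it is in L ✓

Only (C) aabb is in L, so it is the only candidate that could play the role of s.
(In a complete proof one picks s in terms of the pumping length p so that |s| ≥ p is guaranteed; a fixed string like aabb illustrates the shape of such an s.)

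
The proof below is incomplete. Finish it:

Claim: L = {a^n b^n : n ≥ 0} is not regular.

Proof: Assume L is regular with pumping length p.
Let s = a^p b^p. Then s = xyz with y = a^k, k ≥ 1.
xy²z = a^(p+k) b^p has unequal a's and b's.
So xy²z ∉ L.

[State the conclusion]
This contradicts the pumping lemma for regular languages,
which guarantees xy^i z ∈ L for all i ≥ 0.

Since our assumption that L is regular leads to a contradiction,
we conclude that L = {a^n b^n : n ≥ 0} is NOT regular. ∎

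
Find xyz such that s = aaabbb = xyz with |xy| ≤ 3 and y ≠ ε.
x = 'aa', y = 'a', z = 'bbb'

For s = aaabbb and p = 3, one valid decomposition is:
- x = 'aa' (length 2)
- y = 'a' (length 1)
- z = 'bbb' (length 3)

Verification:
- xyz = 'aa' + 'a' + 'bbb' = aaabbb ✓
- |xy| = 3 ≤ 3 ✓
- |y| = 1 > 0 ✓

All pumping lemma constraints are satisfied.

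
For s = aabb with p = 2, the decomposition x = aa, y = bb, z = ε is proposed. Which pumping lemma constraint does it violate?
Violated: |xy| ≤ p

The decomposition x = aa, y = bb, z = ε for s = aabb with p = 2
violates the constraint: |xy| ≤ p

|xy| = |aabb| = 4 > 2 = p. The decomposition puts too many characters in xy.

Pumping lemma constraints:
1. xyz = s (decomposition is valid)
2. |xy| ≤ p
3. |y| > 0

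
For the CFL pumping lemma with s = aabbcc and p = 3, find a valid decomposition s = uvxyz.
u='aa', v='b', x='b', y='c', z='c'

For s = aabbcc with pumping length p = 3:

One valid decomposition:
- u = 'aa'
- v = 'b'
- x = 'b'
- y = 'c'
- z = 'c'

Verification:
- uvxyz = 'aa' + 'b' + 'b' + 'c' + 'c' = aabbcc ✓
- |vxy| = |'bbc'| = 3 ≤ 3 ✓
- |vy| = |'bc'| = 2 > 0 ✓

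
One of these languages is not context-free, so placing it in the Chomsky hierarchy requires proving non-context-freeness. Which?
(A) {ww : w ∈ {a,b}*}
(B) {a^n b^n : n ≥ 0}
(A) {ww : w ∈ {a,b}*}

(A) {ww : w ∈ {a,b}*} requires the CFL pumping lemma.

- {a^n b^n : n ≥ 0} is context-free (but not regular)
  • Can be shown non-regular with the regular pumping lemma
  • After pumping, the number of a's and b's become unequal

- {ww : w ∈ {a,b}*} is NOT context-free
  • Requires the CFL pumping lemma to prove
  • Even a PDA cannot compare two arbitrary halves symbol by symbol; CFL pumping on a^p b^p a^p b^p fails

The CFL pumping lemma is "stronger" in that it can prove non-membership
in the larger class of context-free languages.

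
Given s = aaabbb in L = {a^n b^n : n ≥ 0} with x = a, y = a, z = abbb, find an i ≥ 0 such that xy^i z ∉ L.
i = 3

xy³z = a · aaa · abbb = aaaaabbb; aaaaabbb has 5 a's and 3 b's; 5 ≠ 3, so it is not in L.
(Other choices also work, e.g. i = 0, 2; only i = 1 is guaranteed to stay in L since xy¹z = s.)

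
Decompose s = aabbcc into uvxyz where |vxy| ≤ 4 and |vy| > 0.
u='a', v='a', x='bb', y='c', z='c'

For s = aabbcc with pumping length p = 4:

One valid decomposition:
- u = 'a'
- v = 'a'
- x = 'bb'
- y = 'c'
- z = 'c'

Verification:
- uvxyz = 'a' + 'a' + 'bb' + 'c' + 'c' = aabbcc ✓
- |vxy| = |'abbc'| = 4 ≤ 4 ✓
- |vy| = |'ac'| = 2 > 0 ✓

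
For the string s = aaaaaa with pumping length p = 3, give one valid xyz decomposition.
x = '', y = 'aa', z = 'aaaa'

For s = aaaaaa and p = 3, one valid decomposition is:
- x = '' (length 0)
- y = 'aa' (length 2)
- z = 'aaaa' (length 4)

Verification:
- xyz = '' + 'aa' + 'aaaa' = aaaaaa ✓
- |xy| = 2 ≤ 3 ✓
- |y| = 2 > 0 ✓

All pumping lemma constraints are satisfied.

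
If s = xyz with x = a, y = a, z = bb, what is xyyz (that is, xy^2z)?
aaabb

Given x = 'a', y = 'a', z = 'bb' and i = 2:

xy^2z = x + y·y·...·y (2 times) + z
       = 'a' + 'a'^2 + 'bb'
       = 'a' + 'aa' + 'bb'
       = 'aaabb'

The pumped string is 'aaabb' with length 5.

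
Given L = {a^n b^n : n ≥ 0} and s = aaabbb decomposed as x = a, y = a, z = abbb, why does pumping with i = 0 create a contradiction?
xy⁰z = aabbb ∉ L

Pumping with i = 0 replaces y = a by y⁰ = ε:
- Original: s = xyz = aaabbb; aaabbb = a^3 b^3 has equal counts (3 = 3), so it is in L
- Pumped: xy⁰z = a · ε · abbb = aabbb
- aabbb has 2 a's and 3 b's; 2 ≠ 3, so it is not in L

The pumping lemma would require xy⁰z ∈ L, so this decomposition yields a contradiction.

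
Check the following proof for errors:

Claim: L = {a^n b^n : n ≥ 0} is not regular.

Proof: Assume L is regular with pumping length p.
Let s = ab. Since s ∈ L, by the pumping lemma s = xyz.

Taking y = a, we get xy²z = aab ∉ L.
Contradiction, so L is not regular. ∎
The proof is INCORRECT.

Error: The string s = ab may be shorter than p.
The pumping lemma only applies to strings with |s| ≥ p, and p is not under our control.
We must choose s in terms of p, e.g. s = a^p b^p, to ensure |s| ≥ p.
(The proof also fixes one particular y; a valid argument must handle every decomposition with |xy| ≤ p and |y| ≥ 1 — for s = a^p b^p this forces y = a^k, and then xy²z = a^(p+k) b^p ∉ L.)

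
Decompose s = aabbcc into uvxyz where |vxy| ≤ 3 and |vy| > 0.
u='aa', v='b', x='b', y='c', z='c'

For s = aabbcc with pumping length p = 3:

One valid decomposition:
- u = 'aa'
- v = 'b'
- x = 'b'
- y = 'c'
- z = 'c'

Verification:
- uvxyz = 'aa' + 'b' + 'b' + 'c' + 'c' = aabbcc ✓
- |vxy| = |'bbc'| = 3 ≤ 3 ✓
- |vy| = |'bc'| = 2 > 0 ✓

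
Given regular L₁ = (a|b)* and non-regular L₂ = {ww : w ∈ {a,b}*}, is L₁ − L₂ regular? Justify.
No — L₁ − L₂ is not regular.

L₁ − L₂ is the complement of {ww} within {a,b}*. If it were regular, its complement {ww} would be regular as well (regular languages are closed under complement) — contradiction. So L₁ − L₂ is not regular.

Note that the bare facts "L₁ regular, L₂ non-regular" do not settle the question by themselves: the closure of regular languages under ∪, ∩, complement and difference applies only when BOTH operands are regular. With a non-regular operand the result can come out regular or non-regular depending on the specific languages, so one has to work out L₁ − L₂ for this particular pair, as above.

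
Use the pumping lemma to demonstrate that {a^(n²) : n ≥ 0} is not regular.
Assume for contradiction that L is regular, and let p ≥ 1 be the pumping length given by the pumping lemma.
Choose s = a^(p²). Then s ∈ L and |s| = p² ≥ p.
By the pumping lemma, s = xyz for some x, y, z with |xy| ≤ p, |y| ≥ 1, and xy^i z ∈ L for every i ≥ 0.
Here y = a^k for some k with 1 ≤ k ≤ |xy| ≤ p.

Take i = 2: |xy²z| = p² + k.
Now p² < p² + k ≤ p² + p < p² + 2p + 1 = (p + 1)².
So |xy²z| lies strictly between the consecutive squares p² and (p + 1)², hence is not a perfect square, and xy²z ∉ L.

This contradicts the pumping lemma, which requires xy^i z ∈ L for all i ≥ 0.
Hence L = {a^(n²) : n ≥ 0} is not regular. ∎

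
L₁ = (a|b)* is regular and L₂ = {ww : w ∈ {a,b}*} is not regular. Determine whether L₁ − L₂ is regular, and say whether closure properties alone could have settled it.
No — L₁ − L₂ is not regular.

L₁ − L₂ is the complement of {ww} within {a,b}*. If it were regular, its complement {ww} would be regular as well (regular languages are closed under complement) — contradiction. So L₁ − L₂ is not regular.

Note that the bare facts "L₁ regular, L₂ non-regular" do not settle the question by themselves: the closure of regular languages under ∪, ∩, complement and difference applies only when BOTH operands are regular. With a non-regular operand the result can come out regular or non-regular depending on the specific languages, so one has to work out L₁ − L₂ for this particular pair, as above.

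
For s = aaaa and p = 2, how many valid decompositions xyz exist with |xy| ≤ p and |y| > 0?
3

For s = 'aaaa' with pumping length p = 2:

Constraints: |xy| ≤ 2, |y| > 0

Valid decompositions (|xy| ≤ p, |y| ≥ 1):
  • x='', y='a', z='aaa'
  • x='a', y='a', z='aa'
  • x='', y='aa', z='aa'

Total count: 3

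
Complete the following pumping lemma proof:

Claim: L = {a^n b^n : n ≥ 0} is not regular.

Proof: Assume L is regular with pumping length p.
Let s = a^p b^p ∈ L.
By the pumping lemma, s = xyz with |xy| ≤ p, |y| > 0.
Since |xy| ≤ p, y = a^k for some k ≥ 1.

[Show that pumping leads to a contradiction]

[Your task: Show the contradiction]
Consider xy²z = a^(p+k) b^p.

Since k ≥ 1, we have p + k > p.
So xy²z has more a's than b's: (p+k) a's vs p b's.
This means xy²z ∉ L because a^n b^n requires equal counts.

This contradicts the pumping lemma which states xy²z ∈ L.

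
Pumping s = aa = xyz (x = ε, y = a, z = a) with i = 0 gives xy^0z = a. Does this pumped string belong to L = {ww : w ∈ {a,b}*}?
No

xy⁰z = ε · ε · a = a.
a has odd length 1, so it cannot be written as ww and is not in L.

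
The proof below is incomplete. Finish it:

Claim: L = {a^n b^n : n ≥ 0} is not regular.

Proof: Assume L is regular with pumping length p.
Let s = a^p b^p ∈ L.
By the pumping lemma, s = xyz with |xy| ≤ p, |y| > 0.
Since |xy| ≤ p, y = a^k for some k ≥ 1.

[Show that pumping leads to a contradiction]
Consider xy²z = a^(p+k) b^p.

Since k ≥ 1, we have p + k > p.
So xy²z has more a's than b's: (p+k) a's vs p b's.
This means xy²z ∉ L because a^n b^n requires equal counts.

This contradicts the pumping lemma which states xy²z ∈ L.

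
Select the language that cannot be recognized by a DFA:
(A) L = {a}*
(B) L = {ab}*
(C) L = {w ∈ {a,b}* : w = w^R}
(C) {w ∈ {a,b}* : w = w^R}

(C) L = {w ∈ {a,b}* : w = w^R} is NOT regular.

The pumping lemma can be used to prove this:
After pumping, the string is no longer symmetric

The other languages are regular because they can be recognized by finite automata.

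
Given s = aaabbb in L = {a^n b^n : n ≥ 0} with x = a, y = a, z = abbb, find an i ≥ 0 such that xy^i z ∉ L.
i = 2

xy²z = a · aa · abbb = aaaabbb; aaaabbb has 4 a's and 3 b's; 4 ≠ 3, so it is not in L.
(Other choices also work, e.g. i = 0, 3; only i = 1 is guaranteed to stay in L since xy¹z = s.)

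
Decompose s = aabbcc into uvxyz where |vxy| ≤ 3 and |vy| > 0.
u='aa', v='b', x='b', y='c', z='c'

For s = aabbcc with pumping length p = 3:

One valid decomposition:
- u = 'aa'
- v = 'b'
- x = 'b'
- y = 'c'
- z = 'c'

Verification:
- uvxyz = 'aa' + 'b' + 'b' + 'c' + 'c' = aabbcc ✓
- |vxy| = |'bbc'| = 3 ≤ 3 ✓
- |vy| = |'bc'| = 2 > 0 ✓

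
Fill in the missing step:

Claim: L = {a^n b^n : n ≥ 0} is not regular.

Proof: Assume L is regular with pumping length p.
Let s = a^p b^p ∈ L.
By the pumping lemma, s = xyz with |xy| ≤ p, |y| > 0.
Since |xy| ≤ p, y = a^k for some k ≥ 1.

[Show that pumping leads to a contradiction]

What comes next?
Consider xy²z = a^(p+k) b^p.

Since k ≥ 1, we have p + k > p.
So xy²z has more a's than b's: (p+k) a's vs p b's.
This means xy²z ∉ L because a^n b^n requires equal counts.

This contradicts the pumping lemma which states xy²z ∈ L.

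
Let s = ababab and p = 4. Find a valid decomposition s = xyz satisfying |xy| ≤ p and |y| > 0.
x = '', y = 'ab', z = 'abab'

For s = ababab and p = 4, one valid decomposition is:
- x = '' (length 0)
- y = 'ab' (length 2)
- z = 'abab' (length 4)

Verification:
- xyz = '' + 'ab' + 'abab' = ababab ✓
- |xy| = 2 ≤ 4 ✓
- |y| = 2 > 0 ✓

All pumping lemma constraints are satisfied.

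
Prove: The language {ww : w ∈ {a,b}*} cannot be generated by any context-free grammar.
Assume for contradiction that L is context-free, and let p ≥ 1 be the pumping length given by the pumping lemma for CFLs.
Choose s = a^p b^p a^p b^p. Then s ∈ L (take w = a^p b^p) and |s| = 4p ≥ p.
By the CFL pumping lemma, s = uvxyz for some u, v, x, y, z with |vxy| ≤ p, |vy| ≥ 1, and uv^i xy^i z ∈ L for every i ≥ 0.

Write s as four blocks A₁ B₁ A₂ B₂ with A₁ = A₂ = a^p and B₁ = B₂ = b^p. Since |vxy| ≤ p, the window vxy lies inside at most two adjacent blocks. Take i = 0 and let t = uxz, so |t| = 4p − |vy| with 1 ≤ |vy| ≤ p. If |t| is odd, t ∉ L immediately, so assume |vy| is even (hence |vy| ≥ 2) and |t|/2 = 2p − |vy|/2, which satisfies p ≤ |t|/2 ≤ 2p − 1.

Case 1 (vxy inside A₁B₁): t = a^(p−j) b^(p−l) a^p b^p with j + l = |vy|. The second half of t has length < 2p, so it is a suffix of the trailing a^p b^p and ends in b; the first half is a^(p−j) b^(p−l) a^((j+l)/2), which ends in a because (j+l)/2 ≥ 1. The halves differ, so t ∉ L.

Case 2 (vxy inside B₁A₂, straddling the middle): t = a^p b^(p−j) a^(p−l) b^p with j + l = |vy|. If t = ww, then w is a prefix of t of length ≥ p, so w begins with a^p; and w is a suffix of t of length ≥ p, so w ends with b^p. That forces |w| ≥ 2p, contradicting |w| = |t|/2 ≤ 2p − 1. So t ∉ L.

Case 3 (vxy inside A₂B₂): t = a^p b^p a^(p−j) b^(p−l) with j + l = |vy|. The first half of t is a prefix of a^p b^p, so it begins with a; the second half is b^((j+l)/2) a^(p−j) b^(p−l), which begins with b. The halves differ, so t ∉ L.

In every case uv⁰xy⁰z = uxz ∉ L.

This contradicts the CFL pumping lemma, which requires uv^i xy^i z ∈ L for all i ≥ 0.
Hence L = {ww : w ∈ {a,b}*} is not context-free. ∎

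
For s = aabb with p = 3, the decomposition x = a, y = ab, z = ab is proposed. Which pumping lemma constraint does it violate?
Violated: xyz = s

The decomposition x = a, y = ab, z = ab for s = aabb with p = 3
violates the constraint: xyz = s

xyz = 'a' + 'ab' + 'ab' = 'aabab' ≠ 'aabb' = s. The decomposition doesn't reconstruct s.

Pumping lemma constraints:
1. xyz = s (decomposition is valid)
2. |xy| ≤ p
3. |y| > 0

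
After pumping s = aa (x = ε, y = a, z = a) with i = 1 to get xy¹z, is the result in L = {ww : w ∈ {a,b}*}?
Yes

xy¹z = ε · a · a = aa.
aa splits into halves a · a, which are equal, so it is in L (w = a).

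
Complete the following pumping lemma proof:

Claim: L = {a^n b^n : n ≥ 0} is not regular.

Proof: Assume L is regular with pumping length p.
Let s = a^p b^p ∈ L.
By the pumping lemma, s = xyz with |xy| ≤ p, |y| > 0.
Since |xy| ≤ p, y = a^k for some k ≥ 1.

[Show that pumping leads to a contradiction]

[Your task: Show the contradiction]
Consider xy²z = a^(p+k) b^p.

Since k ≥ 1, we have p + k > p.
So xy²z has more a's than b's: (p+k) a's vs p b's.
This means xy²z ∉ L because a^n b^n requires equal counts.

This contradicts the pumping lemma which states xy²z ∈ L.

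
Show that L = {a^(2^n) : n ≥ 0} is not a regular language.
Assume for contradiction that L is regular, and let p ≥ 1 be the pumping length given by the pumping lemma.
Choose s = a^(2^p). Then s ∈ L and |s| = 2^p ≥ p.
By the pumping lemma, s = xyz for some x, y, z with |xy| ≤ p, |y| ≥ 1, and xy^i z ∈ L for every i ≥ 0.
Here y = a^k for some k with 1 ≤ k ≤ |xy| ≤ p, and p < 2^p.

Take i = 2: |xy²z| = 2^p + k.
Now 2^p < 2^p + k ≤ 2^p + p < 2^p + 2^p = 2^(p+1).
So |xy²z| lies strictly between the consecutive powers of two 2^p and 2^(p+1), hence is not a power of 2, and xy²z ∉ L.

This contradicts the pumping lemma, which requires xy^i z ∈ L for all i ≥ 0.
Hence L = {a^(2^n) : n ≥ 0} is not regular. ∎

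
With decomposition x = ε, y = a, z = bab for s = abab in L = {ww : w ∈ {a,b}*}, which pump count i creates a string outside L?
i = 2

xy²z = ε · aa · bab = aabab; aabab has odd length 5, so it cannot be written as ww and is not in L.
(Other choices also work, e.g. i = 0, 3; only i = 1 is guaranteed to stay in L since xy¹z = s.)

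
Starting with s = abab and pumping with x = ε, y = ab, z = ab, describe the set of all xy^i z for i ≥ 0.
{xy^i z : i ≥ 0} = {(ab)^(i+1) : i ≥ 0} = {ab, abab, ababab, ...}

With x = ε, y = ab, z = ab: Pumping 'ab' gives strings of alternating a's and b's.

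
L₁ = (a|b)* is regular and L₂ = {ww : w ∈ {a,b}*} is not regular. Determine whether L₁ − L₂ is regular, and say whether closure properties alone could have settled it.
No — L₁ − L₂ is not regular.

L₁ − L₂ is the complement of {ww} within {a,b}*. If it were regular, its complement {ww} would be regular as well (regular languages are closed under complement) — contradiction. So L₁ − L₂ is not regular.

Note that the bare facts "L₁ regular, L₂ non-regular" do not settle the question by themselves: the closure of regular languages under ∪, ∩, complement and difference applies only when BOTH operands are regular. With a non-regular operand the result can come out regular or non-regular depending on the specific languages, so one has to work out L₁ − L₂ for this particular pair, as above.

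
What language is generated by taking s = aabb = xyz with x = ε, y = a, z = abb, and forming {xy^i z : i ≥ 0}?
{xy^i z : i ≥ 0} = {a^(i+1) b^2 : i ≥ 0} = {abb, aabb, aaabb, ...}

With x = ε, y = a, z = abb: Starting with aabb and pumping the first 'a' (z = abb keeps the second 'a'), we get strings with i+1 a's followed by 2 b's for i = 0, 1, 2, ...; note bb is not produced because z always contributes one a.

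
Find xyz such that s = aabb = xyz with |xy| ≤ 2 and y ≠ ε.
x = 'a', y = 'a', z = 'bb'

For s = aabb and p = 2, one valid decomposition is:
- x = 'a' (length 1)
- y = 'a' (length 1)
- z = 'bb' (length 2)

Verification:
- xyz = 'a' + 'a' + 'bb' = aabb ✓
- |xy| = 2 ≤ 2 ✓
- |y| = 1 > 0 ✓

All pumping lemma constraints are satisfied.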